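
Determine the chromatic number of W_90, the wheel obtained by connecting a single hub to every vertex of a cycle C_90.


W_90 consists of the cycle C_90 together with a hub vertex adjacent to every cycle vertex.
The cycle C_90 needs 2 colors (even cycle -> 2).
The hub is adjacent to every cycle vertex, so it must receive a new color distinct from all of them.
Chromatic number = 2 + 1 = 3.

3


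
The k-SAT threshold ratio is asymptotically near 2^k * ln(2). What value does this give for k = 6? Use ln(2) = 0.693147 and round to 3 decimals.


Using the asymptotic formula: threshold ~ 2^k * ln(2).
2^6 = 64.
64 * 0.693147 = 44.361.

44.361


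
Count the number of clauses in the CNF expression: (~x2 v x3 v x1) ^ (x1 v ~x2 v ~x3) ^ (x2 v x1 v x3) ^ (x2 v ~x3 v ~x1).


Each group enclosed in parentheses joined by ^ is one clause.
Counting the conjuncts: 4 clauses.

4


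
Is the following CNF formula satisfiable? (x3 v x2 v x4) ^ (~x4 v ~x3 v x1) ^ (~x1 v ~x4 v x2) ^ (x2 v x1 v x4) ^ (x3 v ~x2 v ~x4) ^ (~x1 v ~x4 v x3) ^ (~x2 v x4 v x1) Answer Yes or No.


Check all 16 possible truth assignments.
Number of satisfying assignments found: 5.
The formula is satisfiable.

Yes


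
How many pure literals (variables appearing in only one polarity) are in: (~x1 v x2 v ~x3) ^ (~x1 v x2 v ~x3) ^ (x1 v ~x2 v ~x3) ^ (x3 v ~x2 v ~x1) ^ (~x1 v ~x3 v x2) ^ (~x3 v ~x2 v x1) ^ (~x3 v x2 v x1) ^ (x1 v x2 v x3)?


A pure literal appears in only one polarity across all clauses.
No pure literals found.
Count = 0.

0


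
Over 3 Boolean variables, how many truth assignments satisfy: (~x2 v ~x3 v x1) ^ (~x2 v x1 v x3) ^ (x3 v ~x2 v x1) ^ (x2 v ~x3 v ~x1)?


Enumerate all 8 truth assignments over 3 variables.
Test each against every clause.
Satisfying assignments found: 5.

5


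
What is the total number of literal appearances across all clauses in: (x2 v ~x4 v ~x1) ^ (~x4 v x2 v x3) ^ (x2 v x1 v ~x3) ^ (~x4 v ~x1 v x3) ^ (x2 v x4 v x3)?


Clause lengths: 3, 3, 3, 3, 3.
Sum = 3 + 3 + 3 + 3 + 3 = 15.

15


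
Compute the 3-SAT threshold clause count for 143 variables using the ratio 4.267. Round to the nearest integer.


The 3-SAT phase transition occurs at approximately 4.267 clauses per variable.
m = 4.267 * 143 = 610.181.
Rounded to nearest integer: 610.

610


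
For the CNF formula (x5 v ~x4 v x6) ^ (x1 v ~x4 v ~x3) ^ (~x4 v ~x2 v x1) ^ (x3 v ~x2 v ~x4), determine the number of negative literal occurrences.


Scan each clause for negated literals.
Clause 1: 1 negative; Clause 2: 2 negative; Clause 3: 2 negative; Clause 4: 2 negative.
Total negative literal occurrences = 7.

7


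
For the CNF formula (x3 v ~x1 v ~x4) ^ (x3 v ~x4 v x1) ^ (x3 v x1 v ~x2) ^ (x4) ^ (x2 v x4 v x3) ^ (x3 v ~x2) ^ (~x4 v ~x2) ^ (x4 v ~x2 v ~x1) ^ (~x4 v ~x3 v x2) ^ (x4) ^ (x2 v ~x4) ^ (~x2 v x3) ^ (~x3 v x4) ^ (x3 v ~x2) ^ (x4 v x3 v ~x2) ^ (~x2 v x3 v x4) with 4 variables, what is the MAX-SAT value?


Enumerate all 16 truth assignments.
For each, count how many of the 16 clauses are satisfied.
The formula is not fully satisfiable, so the maximum is below 16.
Maximum simultaneously satisfiable clauses = 15.

15


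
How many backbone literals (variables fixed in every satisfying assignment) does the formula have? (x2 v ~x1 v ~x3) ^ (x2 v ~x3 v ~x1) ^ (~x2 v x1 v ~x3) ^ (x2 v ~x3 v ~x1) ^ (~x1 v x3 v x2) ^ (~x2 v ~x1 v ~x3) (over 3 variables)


Find all satisfying assignments: 4 model(s).
Check which variables have the same value in every model.
No variable is fixed across all models.
Backbone size = 0.

0


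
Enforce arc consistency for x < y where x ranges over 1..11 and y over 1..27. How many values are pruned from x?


For the constraint x < y, x needs a supporting value in y's domain.
x can be at most 26 (one less than y's maximum).
Valid x values from domain: 11 out of 11.
Pruned = 11 - 11 = 0.

0


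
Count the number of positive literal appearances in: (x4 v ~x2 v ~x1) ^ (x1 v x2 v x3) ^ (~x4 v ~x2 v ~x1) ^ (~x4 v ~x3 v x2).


Scan each clause for unnegated literals.
Clause 1: 1 positive; Clause 2: 3 positive; Clause 3: 0 positive; Clause 4: 1 positive.
Total positive literal occurrences = 5.

5


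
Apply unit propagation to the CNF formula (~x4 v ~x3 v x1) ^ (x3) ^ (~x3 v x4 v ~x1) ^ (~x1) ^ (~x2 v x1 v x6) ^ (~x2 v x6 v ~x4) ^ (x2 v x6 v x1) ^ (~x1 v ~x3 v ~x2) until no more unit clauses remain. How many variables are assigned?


Unit propagation repeatedly assigns the literal in any unit clause, then simplifies.
Assignments in order: x3 = T, x1 = F, x4 = F.
No further unit clauses remain.
Total variables assigned = 3.

3


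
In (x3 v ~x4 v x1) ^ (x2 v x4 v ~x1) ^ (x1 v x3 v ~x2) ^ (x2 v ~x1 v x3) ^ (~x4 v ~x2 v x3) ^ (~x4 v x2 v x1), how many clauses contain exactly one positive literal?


A definite clause has exactly one positive literal.
Clause 1: 2 positive -> not definite
Clause 2: 2 positive -> not definite
Clause 3: 2 positive -> not definite
Clause 4: 2 positive -> not definite
Clause 5: 1 positive -> definite
Clause 6: 2 positive -> not definite
Definite clause count = 1.

1


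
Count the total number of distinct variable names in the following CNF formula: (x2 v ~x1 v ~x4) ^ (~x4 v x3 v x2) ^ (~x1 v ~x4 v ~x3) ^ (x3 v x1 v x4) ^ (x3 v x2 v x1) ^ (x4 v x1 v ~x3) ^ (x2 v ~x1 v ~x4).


Identify each distinct variable in the formula.
Variables found: x1, x2, x3, x4.
Total distinct variables = 4.

4


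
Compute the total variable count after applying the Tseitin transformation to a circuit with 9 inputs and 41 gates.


The Tseitin transformation introduces one auxiliary variable per gate.
Total variables = inputs + gates = 9 + 41 = 50.

50


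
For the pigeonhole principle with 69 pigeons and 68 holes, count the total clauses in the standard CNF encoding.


The PHP encoding has two parts:
1) At-least-one-hole clauses: 69 (one per pigeon, each with 68 literals).
2) At-most-one-pigeon-per-hole clauses: 68 holes * C(69,2) = 68 * 2346 = 159528.
Total clauses = 69 + 159528 = 159597.

159597


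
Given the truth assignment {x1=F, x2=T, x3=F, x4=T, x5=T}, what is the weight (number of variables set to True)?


The weight is the number of variables assigned True.
True variables: x2, x4, x5.
Weight = 3.

3


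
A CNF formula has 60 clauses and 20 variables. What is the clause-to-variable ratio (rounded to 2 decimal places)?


Clause-to-variable ratio = clauses / variables.
60 / 20 = 3.0.

3.0


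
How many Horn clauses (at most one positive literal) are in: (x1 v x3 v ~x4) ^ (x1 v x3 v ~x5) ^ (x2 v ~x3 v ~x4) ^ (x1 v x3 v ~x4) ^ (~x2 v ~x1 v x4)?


A Horn clause has at most one positive literal.
Clause 1: 2 positive lit(s) -> not Horn
Clause 2: 2 positive lit(s) -> not Horn
Clause 3: 1 positive lit(s) -> Horn
Clause 4: 2 positive lit(s) -> not Horn
Clause 5: 1 positive lit(s) -> Horn
Total Horn clauses = 2.

2


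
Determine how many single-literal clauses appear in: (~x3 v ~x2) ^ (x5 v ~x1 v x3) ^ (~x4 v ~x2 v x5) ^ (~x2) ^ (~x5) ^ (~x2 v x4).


A unit clause contains exactly one literal.
Unit clauses found: (~x2), (~x5).
Count = 2.

2


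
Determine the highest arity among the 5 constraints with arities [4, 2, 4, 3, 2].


The arities are: 4, 2, 4, 3, 2.
Scan for the maximum value.
Maximum arity = 4.

4


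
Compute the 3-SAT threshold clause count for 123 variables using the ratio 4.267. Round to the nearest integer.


The 3-SAT phase transition occurs at approximately 4.267 clauses per variable.
m = 4.267 * 123 = 524.841.
Rounded to nearest integer: 525.

525


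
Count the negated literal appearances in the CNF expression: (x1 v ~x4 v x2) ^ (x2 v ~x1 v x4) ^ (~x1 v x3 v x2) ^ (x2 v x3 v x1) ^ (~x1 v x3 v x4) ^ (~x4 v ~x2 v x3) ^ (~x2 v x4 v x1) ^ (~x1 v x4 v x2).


Scan each clause for negated literals.
Clause 1: 1 negative; Clause 2: 1 negative; Clause 3: 1 negative; Clause 4: 0 negative; Clause 5: 1 negative; Clause 6: 2 negative; Clause 7: 1 negative; Clause 8: 1 negative.
Total negative literal occurrences = 8.

8


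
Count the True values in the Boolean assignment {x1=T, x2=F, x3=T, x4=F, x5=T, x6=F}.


The weight is the number of variables assigned True.
True variables: x1, x3, x5.
Weight = 3.

3


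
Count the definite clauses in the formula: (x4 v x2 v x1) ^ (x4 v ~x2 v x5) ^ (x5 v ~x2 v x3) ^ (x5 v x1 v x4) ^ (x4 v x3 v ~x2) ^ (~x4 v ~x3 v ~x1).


A definite clause has exactly one positive literal.
Clause 1: 3 positive -> not definite
Clause 2: 2 positive -> not definite
Clause 3: 2 positive -> not definite
Clause 4: 3 positive -> not definite
Clause 5: 2 positive -> not definite
Clause 6: 0 positive -> not definite
Definite clause count = 0.

0


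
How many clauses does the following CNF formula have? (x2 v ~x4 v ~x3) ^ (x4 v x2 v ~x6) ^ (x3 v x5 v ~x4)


Each group enclosed in parentheses joined by ^ is one clause.
Counting the conjuncts: 3 clauses.

3


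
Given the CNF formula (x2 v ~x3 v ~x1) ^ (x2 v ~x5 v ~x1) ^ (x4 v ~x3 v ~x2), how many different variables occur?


Identify each distinct variable in the formula.
Variables found: x1, x2, x3, x4, x5.
Total distinct variables = 5.

5


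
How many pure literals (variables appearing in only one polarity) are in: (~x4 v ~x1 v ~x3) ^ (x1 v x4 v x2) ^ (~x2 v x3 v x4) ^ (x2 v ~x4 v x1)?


A pure literal appears in only one polarity across all clauses.
No pure literals found.
Count = 0.

0


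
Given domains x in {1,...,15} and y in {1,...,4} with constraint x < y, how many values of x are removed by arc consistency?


For the constraint x < y, x needs a supporting value in y's domain.
x can be at most 3 (one less than y's maximum).
Valid x values from domain: 3 out of 15.
Pruned = 15 - 3 = 12.

12


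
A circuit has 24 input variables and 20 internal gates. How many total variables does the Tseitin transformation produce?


The Tseitin transformation introduces one auxiliary variable per gate.
Total variables = inputs + gates = 24 + 20 = 44.

44


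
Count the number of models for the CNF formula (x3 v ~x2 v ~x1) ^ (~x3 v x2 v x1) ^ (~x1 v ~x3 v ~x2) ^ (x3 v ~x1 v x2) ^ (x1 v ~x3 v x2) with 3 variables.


Enumerate all 8 truth assignments over 3 variables.
Test each against every clause.
Satisfying assignments found: 4.

4


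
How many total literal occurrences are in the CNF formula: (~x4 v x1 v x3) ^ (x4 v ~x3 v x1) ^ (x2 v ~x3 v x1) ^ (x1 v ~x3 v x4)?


Clause lengths: 3, 3, 3, 3.
Sum = 3 + 3 + 3 + 3 = 12.

12


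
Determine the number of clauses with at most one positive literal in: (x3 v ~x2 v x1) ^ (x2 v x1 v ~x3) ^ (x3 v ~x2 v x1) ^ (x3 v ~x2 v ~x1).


A Horn clause has at most one positive literal.
Clause 1: 2 positive lit(s) -> not Horn
Clause 2: 2 positive lit(s) -> not Horn
Clause 3: 2 positive lit(s) -> not Horn
Clause 4: 1 positive lit(s) -> Horn
Total Horn clauses = 1.

1


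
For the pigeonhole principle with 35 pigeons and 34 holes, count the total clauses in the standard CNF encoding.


The PHP encoding has two parts:
1) At-least-one-hole clauses: 35 (one per pigeon, each with 34 literals).
2) At-most-one-pigeon-per-hole clauses: 34 holes * C(35,2) = 34 * 595 = 20230.
Total clauses = 35 + 20230 = 20265.

20265


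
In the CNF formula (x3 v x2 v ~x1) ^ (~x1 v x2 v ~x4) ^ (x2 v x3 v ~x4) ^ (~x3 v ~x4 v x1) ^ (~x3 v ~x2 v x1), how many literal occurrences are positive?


Scan each clause for unnegated literals.
Clause 1: 2 positive; Clause 2: 1 positive; Clause 3: 2 positive; Clause 4: 1 positive; Clause 5: 1 positive.
Total positive literal occurrences = 7.

7


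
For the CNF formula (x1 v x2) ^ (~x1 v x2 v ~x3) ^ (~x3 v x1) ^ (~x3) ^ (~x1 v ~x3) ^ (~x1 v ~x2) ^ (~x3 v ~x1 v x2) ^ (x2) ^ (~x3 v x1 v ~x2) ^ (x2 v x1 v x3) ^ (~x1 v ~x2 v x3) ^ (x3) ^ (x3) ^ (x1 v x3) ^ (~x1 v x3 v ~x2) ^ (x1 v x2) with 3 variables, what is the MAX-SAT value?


Enumerate all 8 truth assignments.
For each, count how many of the 16 clauses are satisfied.
The formula is not fully satisfiable, so the maximum is below 16.
Maximum simultaneously satisfiable clauses = 13.

13


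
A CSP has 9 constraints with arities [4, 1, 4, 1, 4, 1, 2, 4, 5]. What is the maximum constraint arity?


The arities are: 4, 1, 4, 1, 4, 1, 2, 4, 5.
Scan for the maximum value.
Maximum arity = 5.

5


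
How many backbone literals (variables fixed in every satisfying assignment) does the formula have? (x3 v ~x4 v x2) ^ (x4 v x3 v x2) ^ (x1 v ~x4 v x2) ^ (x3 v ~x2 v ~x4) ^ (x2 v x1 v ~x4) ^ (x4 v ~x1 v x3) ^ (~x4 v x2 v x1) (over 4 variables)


Find all satisfying assignments: 8 model(s).
Check which variables have the same value in every model.
No variable is fixed across all models.
Backbone size = 0.

0


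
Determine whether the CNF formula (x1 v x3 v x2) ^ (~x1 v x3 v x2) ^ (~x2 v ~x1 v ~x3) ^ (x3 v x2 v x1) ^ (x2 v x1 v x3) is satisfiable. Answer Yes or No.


Check all 8 possible truth assignments.
Number of satisfying assignments found: 5.
The formula is satisfiable.

Yes


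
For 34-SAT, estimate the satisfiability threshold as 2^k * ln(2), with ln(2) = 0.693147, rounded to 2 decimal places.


Using the asymptotic formula: threshold ~ 2^k * ln(2).
2^34 = 17179869184.
17179869184 * 0.693147 = 11908174785.28.

11908174785.28


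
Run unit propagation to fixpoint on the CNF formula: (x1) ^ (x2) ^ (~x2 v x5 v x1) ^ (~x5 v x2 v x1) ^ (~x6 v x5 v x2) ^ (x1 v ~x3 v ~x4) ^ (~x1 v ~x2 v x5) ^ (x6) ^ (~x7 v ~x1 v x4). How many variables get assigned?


Unit propagation repeatedly assigns the literal in any unit clause, then simplifies.
Assignments in order: x1 = T, x2 = T, x5 = T, x6 = T.
No further unit clauses remain.
Total variables assigned = 4.

4


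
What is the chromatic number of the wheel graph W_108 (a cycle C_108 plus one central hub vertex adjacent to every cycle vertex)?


W_108 consists of the cycle C_108 together with a hub vertex adjacent to every cycle vertex.
The cycle C_108 needs 2 colors (even cycle -> 2).
The hub is adjacent to every cycle vertex, so it must receive a new color distinct from all of them.
Chromatic number = 2 + 1 = 3.

3


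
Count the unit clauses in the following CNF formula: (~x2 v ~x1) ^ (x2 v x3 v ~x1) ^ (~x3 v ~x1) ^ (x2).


A unit clause contains exactly one literal.
Unit clauses found: (x2).
Count = 1.

1


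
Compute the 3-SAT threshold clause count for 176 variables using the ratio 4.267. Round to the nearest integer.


The 3-SAT phase transition occurs at approximately 4.267 clauses per variable.
m = 4.267 * 176 = 750.992.
Rounded to nearest integer: 751.

751


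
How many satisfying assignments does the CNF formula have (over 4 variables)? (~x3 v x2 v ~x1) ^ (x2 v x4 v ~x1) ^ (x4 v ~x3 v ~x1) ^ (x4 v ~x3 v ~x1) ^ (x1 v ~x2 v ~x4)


Enumerate all 16 truth assignments over 4 variables.
Test each against every clause.
Satisfying assignments found: 10.

10


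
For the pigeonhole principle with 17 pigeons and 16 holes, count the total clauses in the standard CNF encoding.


The PHP encoding has two parts:
1) At-least-one-hole clauses: 17 (one per pigeon, each with 16 literals).
2) At-most-one-pigeon-per-hole clauses: 16 holes * C(17,2) = 16 * 136 = 2176.
Total clauses = 17 + 2176 = 2193.

2193


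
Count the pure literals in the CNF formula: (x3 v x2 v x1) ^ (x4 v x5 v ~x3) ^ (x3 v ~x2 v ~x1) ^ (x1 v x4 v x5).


A pure literal appears in only one polarity across all clauses.
Pure literals: x4 (positive only), x5 (positive only).
Count = 2.

2


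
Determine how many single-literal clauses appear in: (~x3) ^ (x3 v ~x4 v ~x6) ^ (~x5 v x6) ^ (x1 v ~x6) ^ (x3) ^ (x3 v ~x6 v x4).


A unit clause contains exactly one literal.
Unit clauses found: (~x3), (x3).
Count = 2.

2


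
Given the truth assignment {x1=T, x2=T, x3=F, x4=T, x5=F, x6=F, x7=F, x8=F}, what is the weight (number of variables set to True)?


The weight is the number of variables assigned True.
True variables: x1, x2, x4.
Weight = 3.

3


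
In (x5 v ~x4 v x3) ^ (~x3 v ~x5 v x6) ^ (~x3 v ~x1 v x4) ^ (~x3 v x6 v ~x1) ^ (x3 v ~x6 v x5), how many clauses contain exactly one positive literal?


A definite clause has exactly one positive literal.
Clause 1: 2 positive -> not definite
Clause 2: 1 positive -> definite
Clause 3: 1 positive -> definite
Clause 4: 1 positive -> definite
Clause 5: 2 positive -> not definite
Definite clause count = 3.

3


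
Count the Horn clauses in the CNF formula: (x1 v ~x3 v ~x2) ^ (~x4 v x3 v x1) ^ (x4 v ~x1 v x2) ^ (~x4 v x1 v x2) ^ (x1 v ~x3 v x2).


A Horn clause has at most one positive literal.
Clause 1: 1 positive lit(s) -> Horn
Clause 2: 2 positive lit(s) -> not Horn
Clause 3: 2 positive lit(s) -> not Horn
Clause 4: 2 positive lit(s) -> not Horn
Clause 5: 2 positive lit(s) -> not Horn
Total Horn clauses = 1.

1


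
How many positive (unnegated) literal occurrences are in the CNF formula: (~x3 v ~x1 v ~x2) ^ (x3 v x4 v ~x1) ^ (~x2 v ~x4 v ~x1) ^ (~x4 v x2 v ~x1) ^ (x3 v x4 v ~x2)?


Scan each clause for unnegated literals.
Clause 1: 0 positive; Clause 2: 2 positive; Clause 3: 0 positive; Clause 4: 1 positive; Clause 5: 2 positive.
Total positive literal occurrences = 5.

5


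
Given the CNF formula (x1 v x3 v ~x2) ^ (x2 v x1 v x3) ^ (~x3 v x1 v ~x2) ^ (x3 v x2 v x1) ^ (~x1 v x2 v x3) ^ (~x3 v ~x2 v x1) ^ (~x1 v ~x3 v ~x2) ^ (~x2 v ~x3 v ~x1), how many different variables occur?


Identify each distinct variable in the formula.
Variables found: x1, x2, x3.
Total distinct variables = 3.

3


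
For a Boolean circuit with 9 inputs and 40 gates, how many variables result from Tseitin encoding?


The Tseitin transformation introduces one auxiliary variable per gate.
Total variables = inputs + gates = 9 + 40 = 49.

49


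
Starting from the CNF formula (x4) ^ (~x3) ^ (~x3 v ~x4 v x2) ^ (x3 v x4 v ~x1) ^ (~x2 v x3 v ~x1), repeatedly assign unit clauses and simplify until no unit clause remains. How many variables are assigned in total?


Unit propagation repeatedly assigns the literal in any unit clause, then simplifies.
Assignments in order: x4 = T, x3 = F.
No further unit clauses remain.
Total variables assigned = 2.

2


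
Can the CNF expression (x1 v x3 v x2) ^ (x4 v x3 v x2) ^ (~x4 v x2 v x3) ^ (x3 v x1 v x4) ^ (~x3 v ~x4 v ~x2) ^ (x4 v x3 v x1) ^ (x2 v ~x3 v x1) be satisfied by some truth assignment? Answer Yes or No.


Check all 16 possible truth assignments.
Number of satisfying assignments found: 7.
The formula is satisfiable.

Yes


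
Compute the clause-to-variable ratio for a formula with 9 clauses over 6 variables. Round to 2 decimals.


Clause-to-variable ratio = clauses / variables.
9 / 6 = 1.5.

1.5


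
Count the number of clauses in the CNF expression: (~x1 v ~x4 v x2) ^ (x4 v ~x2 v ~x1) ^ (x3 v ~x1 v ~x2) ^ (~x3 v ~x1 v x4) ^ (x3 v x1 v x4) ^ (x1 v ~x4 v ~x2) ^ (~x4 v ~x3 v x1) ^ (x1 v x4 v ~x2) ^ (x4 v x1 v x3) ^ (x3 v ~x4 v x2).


Each group enclosed in parentheses joined by ^ is one clause.
Counting the conjuncts: 10 clauses.

10


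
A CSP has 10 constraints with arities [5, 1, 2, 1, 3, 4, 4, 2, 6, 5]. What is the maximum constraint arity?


The arities are: 5, 1, 2, 1, 3, 4, 4, 2, 6, 5.
Scan for the maximum value.
Maximum arity = 6.

6


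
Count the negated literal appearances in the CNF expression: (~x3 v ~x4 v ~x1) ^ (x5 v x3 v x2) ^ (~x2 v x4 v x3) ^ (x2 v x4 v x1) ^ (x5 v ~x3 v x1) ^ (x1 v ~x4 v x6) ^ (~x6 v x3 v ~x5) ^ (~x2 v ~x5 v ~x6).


Scan each clause for negated literals.
Clause 1: 3 negative; Clause 2: 0 negative; Clause 3: 1 negative; Clause 4: 0 negative; Clause 5: 1 negative; Clause 6: 1 negative; Clause 7: 2 negative; Clause 8: 3 negative.
Total negative literal occurrences = 11.

11


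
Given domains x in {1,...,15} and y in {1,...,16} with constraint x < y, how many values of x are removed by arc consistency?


For the constraint x < y, x needs a supporting value in y's domain.
x can be at most 15 (one less than y's maximum).
Valid x values from domain: 15 out of 15.
Pruned = 15 - 15 = 0.

0


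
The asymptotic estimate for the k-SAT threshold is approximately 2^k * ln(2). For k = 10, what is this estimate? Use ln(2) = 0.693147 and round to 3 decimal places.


Using the asymptotic formula: threshold ~ 2^k * ln(2).
2^10 = 1024.
1024 * 0.693147 = 709.783.

709.783


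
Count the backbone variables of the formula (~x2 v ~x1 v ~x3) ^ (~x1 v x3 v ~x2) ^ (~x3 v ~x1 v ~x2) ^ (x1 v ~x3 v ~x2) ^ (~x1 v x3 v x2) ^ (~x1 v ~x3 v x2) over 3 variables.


Find all satisfying assignments: 3 model(s).
Check which variables have the same value in every model.
Fixed variables: x1=F.
Backbone size = 1.

1


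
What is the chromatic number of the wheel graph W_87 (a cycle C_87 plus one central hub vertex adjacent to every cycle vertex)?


W_87 consists of the cycle C_87 together with a hub vertex adjacent to every cycle vertex.
The cycle C_87 needs 3 colors (odd cycle -> 3).
The hub is adjacent to every cycle vertex, so it must receive a new color distinct from all of them.
Chromatic number = 3 + 1 = 4.

4


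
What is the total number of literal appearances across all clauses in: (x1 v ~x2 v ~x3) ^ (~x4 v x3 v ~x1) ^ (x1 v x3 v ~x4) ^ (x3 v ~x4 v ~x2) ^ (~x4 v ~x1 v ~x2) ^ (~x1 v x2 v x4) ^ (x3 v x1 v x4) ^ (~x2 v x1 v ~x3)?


Clause lengths: 3, 3, 3, 3, 3, 3, 3, 3.
Sum = 3 + 3 + 3 + 3 + 3 + 3 + 3 + 3 = 24.

24


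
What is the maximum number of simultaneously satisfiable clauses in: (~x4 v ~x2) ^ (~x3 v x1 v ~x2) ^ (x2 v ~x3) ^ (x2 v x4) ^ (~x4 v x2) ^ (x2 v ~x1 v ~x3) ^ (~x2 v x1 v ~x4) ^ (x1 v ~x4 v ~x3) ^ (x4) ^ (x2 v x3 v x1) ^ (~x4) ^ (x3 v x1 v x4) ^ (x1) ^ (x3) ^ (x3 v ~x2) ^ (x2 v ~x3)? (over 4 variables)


Enumerate all 16 truth assignments.
For each, count how many of the 16 clauses are satisfied.
The formula is not fully satisfiable, so the maximum is below 16.
Maximum simultaneously satisfiable clauses = 15.

15


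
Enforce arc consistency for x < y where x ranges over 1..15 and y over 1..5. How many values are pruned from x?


For the constraint x < y, x needs a supporting value in y's domain.
x can be at most 4 (one less than y's maximum).
Valid x values from domain: 4 out of 15.
Pruned = 15 - 4 = 11.

11


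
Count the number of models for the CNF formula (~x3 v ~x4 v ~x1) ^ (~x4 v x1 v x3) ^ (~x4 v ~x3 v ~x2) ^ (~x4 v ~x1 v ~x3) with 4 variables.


Enumerate all 16 truth assignments over 4 variables.
Test each against every clause.
Satisfying assignments found: 11.

11


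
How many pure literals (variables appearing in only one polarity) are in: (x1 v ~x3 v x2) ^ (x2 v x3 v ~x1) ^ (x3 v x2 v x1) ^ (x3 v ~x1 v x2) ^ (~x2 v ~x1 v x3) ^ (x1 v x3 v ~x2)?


A pure literal appears in only one polarity across all clauses.
No pure literals found.
Count = 0.

0


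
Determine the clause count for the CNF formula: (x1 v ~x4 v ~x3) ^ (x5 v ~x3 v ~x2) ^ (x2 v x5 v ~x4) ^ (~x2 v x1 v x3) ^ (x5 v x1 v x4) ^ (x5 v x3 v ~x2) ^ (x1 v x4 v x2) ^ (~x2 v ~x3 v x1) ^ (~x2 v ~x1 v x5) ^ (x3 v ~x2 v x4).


Each group enclosed in parentheses joined by ^ is one clause.
Counting the conjuncts: 10 clauses.

10


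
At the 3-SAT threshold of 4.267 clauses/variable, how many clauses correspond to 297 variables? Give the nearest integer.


The 3-SAT phase transition occurs at approximately 4.267 clauses per variable.
m = 4.267 * 297 = 1267.299.
Rounded to nearest integer: 1267.

1267


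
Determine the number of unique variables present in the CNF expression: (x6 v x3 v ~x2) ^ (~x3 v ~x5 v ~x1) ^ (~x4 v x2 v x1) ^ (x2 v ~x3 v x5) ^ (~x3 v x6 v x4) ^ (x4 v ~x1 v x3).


Identify each distinct variable in the formula.
Variables found: x1, x2, x3, x4, x5, x6.
Total distinct variables = 6.

6


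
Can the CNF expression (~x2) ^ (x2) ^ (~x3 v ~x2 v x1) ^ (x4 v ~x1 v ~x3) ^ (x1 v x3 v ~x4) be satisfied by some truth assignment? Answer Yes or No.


Check all 16 possible truth assignments.
Number of satisfying assignments found: 0.
The formula is unsatisfiable.

No


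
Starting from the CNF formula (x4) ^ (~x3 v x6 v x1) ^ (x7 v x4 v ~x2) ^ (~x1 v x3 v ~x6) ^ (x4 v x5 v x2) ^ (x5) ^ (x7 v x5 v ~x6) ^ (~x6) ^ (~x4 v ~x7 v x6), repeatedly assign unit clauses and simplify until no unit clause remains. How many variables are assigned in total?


Unit propagation repeatedly assigns the literal in any unit clause, then simplifies.
Assignments in order: x4 = T, x5 = T, x6 = F, x7 = F.
No further unit clauses remain.
Total variables assigned = 4.

4


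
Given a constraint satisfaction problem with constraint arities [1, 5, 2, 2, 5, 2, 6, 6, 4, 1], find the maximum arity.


The arities are: 1, 5, 2, 2, 5, 2, 6, 6, 4, 1.
Scan for the maximum value.
Maximum arity = 6.

6


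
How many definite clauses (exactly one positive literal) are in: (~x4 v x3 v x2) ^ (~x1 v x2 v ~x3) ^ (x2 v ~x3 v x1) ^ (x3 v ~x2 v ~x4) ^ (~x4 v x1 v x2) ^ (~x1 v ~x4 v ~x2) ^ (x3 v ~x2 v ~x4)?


A definite clause has exactly one positive literal.
Clause 1: 2 positive -> not definite
Clause 2: 1 positive -> definite
Clause 3: 2 positive -> not definite
Clause 4: 1 positive -> definite
Clause 5: 2 positive -> not definite
Clause 6: 0 positive -> not definite
Clause 7: 1 positive -> definite
Definite clause count = 3.

3


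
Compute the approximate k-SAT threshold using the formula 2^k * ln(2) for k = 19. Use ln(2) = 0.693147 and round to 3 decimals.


Using the asymptotic formula: threshold ~ 2^k * ln(2).
2^19 = 524288.
524288 * 0.693147 = 363408.654.

363408.654


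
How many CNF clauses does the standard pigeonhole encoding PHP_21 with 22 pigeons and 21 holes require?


The PHP encoding has two parts:
1) At-least-one-hole clauses: 22 (one per pigeon, each with 21 literals).
2) At-most-one-pigeon-per-hole clauses: 21 holes * C(22,2) = 21 * 231 = 4851.
Total clauses = 22 + 4851 = 4873.

4873


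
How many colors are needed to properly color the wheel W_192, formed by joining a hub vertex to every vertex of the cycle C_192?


W_192 consists of the cycle C_192 together with a hub vertex adjacent to every cycle vertex.
The cycle C_192 needs 2 colors (even cycle -> 2).
The hub is adjacent to every cycle vertex, so it must receive a new color distinct from all of them.
Chromatic number = 2 + 1 = 3.

3


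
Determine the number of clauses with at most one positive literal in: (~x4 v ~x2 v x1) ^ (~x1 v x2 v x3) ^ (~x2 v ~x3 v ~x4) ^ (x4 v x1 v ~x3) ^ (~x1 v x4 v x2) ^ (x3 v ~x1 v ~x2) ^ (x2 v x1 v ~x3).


A Horn clause has at most one positive literal.
Clause 1: 1 positive lit(s) -> Horn
Clause 2: 2 positive lit(s) -> not Horn
Clause 3: 0 positive lit(s) -> Horn
Clause 4: 2 positive lit(s) -> not Horn
Clause 5: 2 positive lit(s) -> not Horn
Clause 6: 1 positive lit(s) -> Horn
Clause 7: 2 positive lit(s) -> not Horn
Total Horn clauses = 3.

3


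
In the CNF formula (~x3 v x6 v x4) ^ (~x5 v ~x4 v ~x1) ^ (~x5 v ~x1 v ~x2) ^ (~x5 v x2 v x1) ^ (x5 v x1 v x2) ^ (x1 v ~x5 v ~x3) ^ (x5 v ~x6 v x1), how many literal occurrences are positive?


Scan each clause for unnegated literals.
Clause 1: 2 positive; Clause 2: 0 positive; Clause 3: 0 positive; Clause 4: 2 positive; Clause 5: 3 positive; Clause 6: 1 positive; Clause 7: 2 positive.
Total positive literal occurrences = 10.

10


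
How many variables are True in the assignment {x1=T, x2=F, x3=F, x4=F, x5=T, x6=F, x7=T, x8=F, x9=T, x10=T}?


The weight is the number of variables assigned True.
True variables: x1, x5, x7, x9, x10.
Weight = 5.

5


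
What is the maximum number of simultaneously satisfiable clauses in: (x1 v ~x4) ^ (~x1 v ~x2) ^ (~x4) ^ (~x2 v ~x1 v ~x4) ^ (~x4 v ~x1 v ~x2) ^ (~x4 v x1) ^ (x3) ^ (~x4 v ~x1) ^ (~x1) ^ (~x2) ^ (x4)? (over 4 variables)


Enumerate all 16 truth assignments.
For each, count how many of the 11 clauses are satisfied.
The formula is not fully satisfiable, so the maximum is below 11.
Maximum simultaneously satisfiable clauses = 10.

10


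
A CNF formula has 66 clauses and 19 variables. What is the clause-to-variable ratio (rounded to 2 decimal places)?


Clause-to-variable ratio = clauses / variables.
66 / 19 = 3.47.

3.47


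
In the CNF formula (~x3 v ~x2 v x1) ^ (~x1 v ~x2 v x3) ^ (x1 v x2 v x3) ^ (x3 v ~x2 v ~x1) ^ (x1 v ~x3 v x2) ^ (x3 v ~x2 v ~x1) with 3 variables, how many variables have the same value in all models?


Find all satisfying assignments: 4 model(s).
Check which variables have the same value in every model.
No variable is fixed across all models.
Backbone size = 0.

0


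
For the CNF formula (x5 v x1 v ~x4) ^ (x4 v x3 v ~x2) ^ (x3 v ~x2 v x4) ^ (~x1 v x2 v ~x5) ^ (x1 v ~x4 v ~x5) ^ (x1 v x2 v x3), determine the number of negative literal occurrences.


Scan each clause for negated literals.
Clause 1: 1 negative; Clause 2: 1 negative; Clause 3: 1 negative; Clause 4: 2 negative; Clause 5: 2 negative; Clause 6: 0 negative.
Total negative literal occurrences = 7.

7


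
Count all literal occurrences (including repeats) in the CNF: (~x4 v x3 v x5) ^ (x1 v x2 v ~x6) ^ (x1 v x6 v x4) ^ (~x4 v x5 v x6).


Clause lengths: 3, 3, 3, 3.
Sum = 3 + 3 + 3 + 3 = 12.

12


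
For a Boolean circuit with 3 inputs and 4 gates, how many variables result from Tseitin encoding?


The Tseitin transformation introduces one auxiliary variable per gate.
Total variables = inputs + gates = 3 + 4 = 7.

7


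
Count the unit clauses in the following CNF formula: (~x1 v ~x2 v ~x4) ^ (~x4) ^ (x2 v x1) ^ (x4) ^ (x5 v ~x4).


A unit clause contains exactly one literal.
Unit clauses found: (~x4), (x4).
Count = 2.

2


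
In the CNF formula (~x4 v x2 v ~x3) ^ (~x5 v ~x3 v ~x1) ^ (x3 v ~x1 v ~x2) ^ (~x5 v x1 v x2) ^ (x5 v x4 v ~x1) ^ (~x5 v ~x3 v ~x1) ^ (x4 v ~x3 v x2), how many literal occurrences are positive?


Scan each clause for unnegated literals.
Clause 1: 1 positive; Clause 2: 0 positive; Clause 3: 1 positive; Clause 4: 2 positive; Clause 5: 2 positive; Clause 6: 0 positive; Clause 7: 2 positive.
Total positive literal occurrences = 8.

8


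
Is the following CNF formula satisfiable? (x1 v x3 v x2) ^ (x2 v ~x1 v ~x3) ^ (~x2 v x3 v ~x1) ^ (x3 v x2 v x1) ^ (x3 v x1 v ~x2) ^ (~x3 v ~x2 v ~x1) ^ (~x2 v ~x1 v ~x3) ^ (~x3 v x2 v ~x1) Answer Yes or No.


Check all 8 possible truth assignments.
Number of satisfying assignments found: 3.
The formula is satisfiable.

Yes


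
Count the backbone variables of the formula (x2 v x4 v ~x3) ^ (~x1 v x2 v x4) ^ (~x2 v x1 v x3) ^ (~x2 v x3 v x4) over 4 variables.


Find all satisfying assignments: 10 model(s).
Check which variables have the same value in every model.
No variable is fixed across all models.
Backbone size = 0.

0


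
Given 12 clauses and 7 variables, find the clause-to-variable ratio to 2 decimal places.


Clause-to-variable ratio = clauses / variables.
12 / 7 = 1.71.

1.71


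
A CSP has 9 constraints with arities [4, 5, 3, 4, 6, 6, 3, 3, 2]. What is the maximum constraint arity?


The arities are: 4, 5, 3, 4, 6, 6, 3, 3, 2.
Scan for the maximum value.
Maximum arity = 6.

6


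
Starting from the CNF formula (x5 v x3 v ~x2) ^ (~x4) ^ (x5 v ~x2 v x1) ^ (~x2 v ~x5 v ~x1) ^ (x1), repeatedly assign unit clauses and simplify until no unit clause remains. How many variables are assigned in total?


Unit propagation repeatedly assigns the literal in any unit clause, then simplifies.
Assignments in order: x4 = F, x1 = T.
No further unit clauses remain.
Total variables assigned = 2.

2


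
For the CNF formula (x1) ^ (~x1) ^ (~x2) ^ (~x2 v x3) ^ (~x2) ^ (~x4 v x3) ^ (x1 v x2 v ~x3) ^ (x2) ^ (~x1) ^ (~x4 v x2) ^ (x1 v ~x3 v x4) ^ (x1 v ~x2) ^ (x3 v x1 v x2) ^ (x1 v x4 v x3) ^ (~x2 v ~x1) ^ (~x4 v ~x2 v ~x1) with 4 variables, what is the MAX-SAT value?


Enumerate all 16 truth assignments.
For each, count how many of the 16 clauses are satisfied.
The formula is not fully satisfiable, so the maximum is below 16.
Maximum simultaneously satisfiable clauses = 13.

13


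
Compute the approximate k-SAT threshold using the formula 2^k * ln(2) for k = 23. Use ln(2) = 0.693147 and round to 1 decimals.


Using the asymptotic formula: threshold ~ 2^k * ln(2).
2^23 = 8388608.
8388608 * 0.693147 = 5814538.5.

5814538.5


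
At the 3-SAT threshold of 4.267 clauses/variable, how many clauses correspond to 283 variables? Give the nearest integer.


The 3-SAT phase transition occurs at approximately 4.267 clauses per variable.
m = 4.267 * 283 = 1207.561.
Rounded to nearest integer: 1208.

1208


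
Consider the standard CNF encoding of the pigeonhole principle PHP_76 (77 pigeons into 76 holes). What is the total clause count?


The PHP encoding has two parts:
1) At-least-one-hole clauses: 77 (one per pigeon, each with 76 literals).
2) At-most-one-pigeon-per-hole clauses: 76 holes * C(77,2) = 76 * 2926 = 222376.
Total clauses = 77 + 222376 = 222453.

222453


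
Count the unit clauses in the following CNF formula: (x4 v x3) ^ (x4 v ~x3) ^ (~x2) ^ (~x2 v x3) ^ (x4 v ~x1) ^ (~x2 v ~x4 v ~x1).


A unit clause contains exactly one literal.
Unit clauses found: (~x2).
Count = 1.

1


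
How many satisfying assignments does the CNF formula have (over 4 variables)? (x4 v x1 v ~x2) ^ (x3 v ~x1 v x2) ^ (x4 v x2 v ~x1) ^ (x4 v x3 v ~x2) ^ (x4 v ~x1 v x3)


Enumerate all 16 truth assignments over 4 variables.
Test each against every clause.
Satisfying assignments found: 10.

10


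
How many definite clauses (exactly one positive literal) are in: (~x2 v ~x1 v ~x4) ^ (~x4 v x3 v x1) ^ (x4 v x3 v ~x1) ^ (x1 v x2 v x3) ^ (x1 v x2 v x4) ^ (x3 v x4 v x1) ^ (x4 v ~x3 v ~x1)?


A definite clause has exactly one positive literal.
Clause 1: 0 positive -> not definite
Clause 2: 2 positive -> not definite
Clause 3: 2 positive -> not definite
Clause 4: 3 positive -> not definite
Clause 5: 3 positive -> not definite
Clause 6: 3 positive -> not definite
Clause 7: 1 positive -> definite
Definite clause count = 1.

1


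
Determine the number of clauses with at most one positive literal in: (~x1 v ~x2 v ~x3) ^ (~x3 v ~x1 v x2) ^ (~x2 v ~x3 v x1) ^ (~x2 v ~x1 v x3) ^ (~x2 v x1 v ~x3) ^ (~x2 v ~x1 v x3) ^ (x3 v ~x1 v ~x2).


A Horn clause has at most one positive literal.
Clause 1: 0 positive lit(s) -> Horn
Clause 2: 1 positive lit(s) -> Horn
Clause 3: 1 positive lit(s) -> Horn
Clause 4: 1 positive lit(s) -> Horn
Clause 5: 1 positive lit(s) -> Horn
Clause 6: 1 positive lit(s) -> Horn
Clause 7: 1 positive lit(s) -> Horn
Total Horn clauses = 7.

7


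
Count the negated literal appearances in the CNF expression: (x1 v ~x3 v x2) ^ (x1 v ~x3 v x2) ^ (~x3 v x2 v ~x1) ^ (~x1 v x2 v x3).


Scan each clause for negated literals.
Clause 1: 1 negative; Clause 2: 1 negative; Clause 3: 2 negative; Clause 4: 1 negative.
Total negative literal occurrences = 5.

5


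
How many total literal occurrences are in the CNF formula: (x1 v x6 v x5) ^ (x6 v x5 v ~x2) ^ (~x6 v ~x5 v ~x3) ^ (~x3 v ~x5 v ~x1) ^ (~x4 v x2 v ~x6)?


Clause lengths: 3, 3, 3, 3, 3.
Sum = 3 + 3 + 3 + 3 + 3 = 15.

15


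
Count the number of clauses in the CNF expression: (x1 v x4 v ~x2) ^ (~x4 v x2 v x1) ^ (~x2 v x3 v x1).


Each group enclosed in parentheses joined by ^ is one clause.
Counting the conjuncts: 3 clauses.

3


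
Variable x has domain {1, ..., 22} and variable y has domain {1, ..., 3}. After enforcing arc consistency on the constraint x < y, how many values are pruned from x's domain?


For the constraint x < y, x needs a supporting value in y's domain.
x can be at most 2 (one less than y's maximum).
Valid x values from domain: 2 out of 22.
Pruned = 22 - 2 = 20.

20


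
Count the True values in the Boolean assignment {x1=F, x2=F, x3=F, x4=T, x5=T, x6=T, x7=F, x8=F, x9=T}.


The weight is the number of variables assigned True.
True variables: x4, x5, x6, x9.
Weight = 4.

4


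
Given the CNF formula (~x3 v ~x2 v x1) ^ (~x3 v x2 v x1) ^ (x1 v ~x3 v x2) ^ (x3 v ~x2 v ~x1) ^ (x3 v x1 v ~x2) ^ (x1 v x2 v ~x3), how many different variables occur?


Identify each distinct variable in the formula.
Variables found: x1, x2, x3.
Total distinct variables = 3.

3


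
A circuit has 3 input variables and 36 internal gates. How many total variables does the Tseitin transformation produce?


The Tseitin transformation introduces one auxiliary variable per gate.
Total variables = inputs + gates = 3 + 36 = 39.

39


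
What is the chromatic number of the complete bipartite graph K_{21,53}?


K_{21,53} is bipartite by definition: the two parts are independent sets, with every edge crossing between them.
Color all vertices in one part with color 1 and all vertices in the other part with color 2.
Since the graph has at least one edge, one color does not suffice.
Chromatic number = 2.

2


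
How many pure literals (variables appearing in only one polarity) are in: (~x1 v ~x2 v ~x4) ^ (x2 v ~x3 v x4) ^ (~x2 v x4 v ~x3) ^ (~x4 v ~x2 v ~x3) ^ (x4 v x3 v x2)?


A pure literal appears in only one polarity across all clauses.
Pure literals: x1 (negative only).
Count = 1.

1


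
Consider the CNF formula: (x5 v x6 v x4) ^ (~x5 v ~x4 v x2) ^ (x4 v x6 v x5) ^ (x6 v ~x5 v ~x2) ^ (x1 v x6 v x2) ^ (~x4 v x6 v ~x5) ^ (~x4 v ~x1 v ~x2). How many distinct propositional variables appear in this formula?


Identify each distinct variable in the formula.
Variables found: x1, x2, x4, x5, x6.
Total distinct variables = 5.

5


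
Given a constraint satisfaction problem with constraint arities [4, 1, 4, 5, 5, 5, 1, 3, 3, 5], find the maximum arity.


The arities are: 4, 1, 4, 5, 5, 5, 1, 3, 3, 5.
Scan for the maximum value.
Maximum arity = 5.

5


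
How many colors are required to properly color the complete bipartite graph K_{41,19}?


K_{41,19} is bipartite by definition: the two parts are independent sets, with every edge crossing between them.
Color all vertices in one part with color 1 and all vertices in the other part with color 2.
Since the graph has at least one edge, one color does not suffice.
Chromatic number = 2.

2


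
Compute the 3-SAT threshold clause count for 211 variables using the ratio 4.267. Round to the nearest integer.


The 3-SAT phase transition occurs at approximately 4.267 clauses per variable.
m = 4.267 * 211 = 900.337.
Rounded to nearest integer: 900.

900


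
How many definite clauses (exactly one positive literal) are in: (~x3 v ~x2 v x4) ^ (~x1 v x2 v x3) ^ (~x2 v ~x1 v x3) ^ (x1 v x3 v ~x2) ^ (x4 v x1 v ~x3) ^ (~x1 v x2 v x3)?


A definite clause has exactly one positive literal.
Clause 1: 1 positive -> definite
Clause 2: 2 positive -> not definite
Clause 3: 1 positive -> definite
Clause 4: 2 positive -> not definite
Clause 5: 2 positive -> not definite
Clause 6: 2 positive -> not definite
Definite clause count = 2.

2


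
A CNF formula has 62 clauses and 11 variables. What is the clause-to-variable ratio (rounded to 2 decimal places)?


Clause-to-variable ratio = clauses / variables.
62 / 11 = 5.64.

5.64


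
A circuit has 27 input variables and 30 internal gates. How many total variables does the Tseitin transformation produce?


The Tseitin transformation introduces one auxiliary variable per gate.
Total variables = inputs + gates = 27 + 30 = 57.

57


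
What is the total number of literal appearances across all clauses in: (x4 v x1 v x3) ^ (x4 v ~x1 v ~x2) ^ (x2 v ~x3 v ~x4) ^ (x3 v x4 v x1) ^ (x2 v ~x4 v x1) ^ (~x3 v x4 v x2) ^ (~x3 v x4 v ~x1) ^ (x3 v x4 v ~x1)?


Clause lengths: 3, 3, 3, 3, 3, 3, 3, 3.
Sum = 3 + 3 + 3 + 3 + 3 + 3 + 3 + 3 = 24.

24


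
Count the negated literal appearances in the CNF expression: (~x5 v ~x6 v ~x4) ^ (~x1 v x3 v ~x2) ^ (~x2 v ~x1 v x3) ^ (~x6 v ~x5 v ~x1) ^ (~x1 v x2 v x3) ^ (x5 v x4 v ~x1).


Scan each clause for negated literals.
Clause 1: 3 negative; Clause 2: 2 negative; Clause 3: 2 negative; Clause 4: 3 negative; Clause 5: 1 negative; Clause 6: 1 negative.
Total negative literal occurrences = 12.

12


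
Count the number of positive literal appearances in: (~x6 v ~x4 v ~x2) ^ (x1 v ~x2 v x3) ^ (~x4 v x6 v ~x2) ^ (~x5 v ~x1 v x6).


Scan each clause for unnegated literals.
Clause 1: 0 positive; Clause 2: 2 positive; Clause 3: 1 positive; Clause 4: 1 positive.
Total positive literal occurrences = 4.

4
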